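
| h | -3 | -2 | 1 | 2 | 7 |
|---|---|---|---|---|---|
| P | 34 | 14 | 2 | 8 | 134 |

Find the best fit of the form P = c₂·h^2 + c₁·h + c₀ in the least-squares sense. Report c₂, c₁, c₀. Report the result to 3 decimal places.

c₂ = 3.009, c₁ = -1.906, c₀ = -0.011

Normal-equation sums: Σh^2·h^2 = 2515, Σh^2·h = 317, Σh^2 = 67, Σh·h = 67, Σh = 5, Σ1 = 5.
Moment sums: Σh^2·P = 6962, Σh·P = 826, ΣP = 192.
MᵀM·[c₂, c₁, c₀]ᵀ = MᵀP becomes [[2515, 317, 67]; [317, 67, 5]; [67, 5, 5]]·[c₂, c₁, c₀]ᵀ = [6962, 826, 192]ᵀ.
Inverting the 3×3 Gram matrix, [c₂, c₁, c₀]ᵀ = [23673/7868, -14999/7868, -22/1967]ᵀ.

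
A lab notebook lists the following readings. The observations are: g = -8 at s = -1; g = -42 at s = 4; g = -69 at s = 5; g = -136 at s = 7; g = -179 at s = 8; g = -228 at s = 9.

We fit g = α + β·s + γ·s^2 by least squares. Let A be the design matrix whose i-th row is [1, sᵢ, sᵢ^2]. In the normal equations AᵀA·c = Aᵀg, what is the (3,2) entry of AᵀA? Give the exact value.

Row 3 ↔ basis s^2, column 2 ↔ basis s, so (AᵀA)_{3,2} = Σᵢ (s^2)·(s) = (1)·(-1) + (16)·(4) + (25)·(5) + (49)·(7) + (64)·(8) + (81)·(9) = 1772.

1772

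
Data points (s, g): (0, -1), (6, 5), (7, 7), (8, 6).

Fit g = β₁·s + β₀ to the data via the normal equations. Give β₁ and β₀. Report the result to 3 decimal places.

β₁ = 0.974, β₀ = -0.865

Setting ∂/∂β₁ … = 0 gives: 149·β₁ + 21·β₀ = 127;  21·β₁ + 4·β₀ = 17.
(Σs·s = 149, Σs = 21, Σ1 = 4, Σs·g = 127, Σg = 17.)
Δ = 149·4 − 21² = 155.
β₁ = (127·4 − 21·17)/155 = 151/155; β₀ = (149·17 − 21·127)/155 = -134/155.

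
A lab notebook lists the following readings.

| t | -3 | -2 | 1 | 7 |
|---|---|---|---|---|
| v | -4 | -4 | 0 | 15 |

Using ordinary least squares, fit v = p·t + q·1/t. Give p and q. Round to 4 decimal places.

p = 2.1227, q = -2.1820

Entries of MᵀM: Σt·t = 63, Σt·1/t = 4, Σ1/t·1/t = 2437/1764.
Moment sums: Σt·v = 125, Σ1/t·v = 115/21.
Normal equations: [[63, 4]; [4, 2437/1764]]·[p, q]ᵀ = [125, 115/21]ᵀ.
Δ = 63·(2437/1764) − 4² = 1989/28.
p = (125·(2437/1764) − 4·(115/21))/(1989/28) = 265985/125307; q = (63·(115/21) − 4·125)/(1989/28) = -4340/1989.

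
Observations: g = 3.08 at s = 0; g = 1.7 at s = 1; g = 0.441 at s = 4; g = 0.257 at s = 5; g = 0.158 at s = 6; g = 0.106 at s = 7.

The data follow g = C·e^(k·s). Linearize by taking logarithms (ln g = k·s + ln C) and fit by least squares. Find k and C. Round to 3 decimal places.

k = -0.480, C = 2.920

Taking logs, ln g = k·s + ln C, so regress ln g on s.
Sums: Σs = 23.0000, Σ(s)² = 127.0000, Σln g = -4.6113, Σs·ln g = -36.3188.
Normal system: [[127.0000, 23.0000]; [23.0000, 6]]·[k, ln C]ᵀ = [-36.3188, -4.6113]ᵀ.
Δ = 127.0000·6 − (23.0000)² = 233.0000; k = (-36.3188·6 − 23.0000·-4.6113)/233.0000 = -0.48005, ln C = (127.0000·-4.6113 − 23.0000·-36.3188)/233.0000 = 1.07166, so C = exp(1.07166) = 2.92021.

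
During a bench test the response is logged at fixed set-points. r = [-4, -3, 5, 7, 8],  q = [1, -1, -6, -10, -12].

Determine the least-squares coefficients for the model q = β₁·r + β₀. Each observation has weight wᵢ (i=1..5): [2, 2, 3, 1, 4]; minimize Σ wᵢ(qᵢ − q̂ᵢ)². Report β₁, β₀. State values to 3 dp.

Normal-equation sums: Σwᵢ·r·r = 430, Σwᵢ·r = 40, Σwᵢ·1 = 12.
And Σwᵢ·r·q = -546, Σwᵢ·q = -76.
det = 430·12 − 40² = 3560.
β₁ = ((-546)·12 − 40·(-76))/3560 = -439/445; β₀ = (430·(-76) − 40·(-546))/3560 = -271/89.

β₁ = -0.987, β₀ = -3.045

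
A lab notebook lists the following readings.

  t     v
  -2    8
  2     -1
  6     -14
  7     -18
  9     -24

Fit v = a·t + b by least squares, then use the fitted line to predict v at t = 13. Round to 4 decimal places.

Normal-equation sums: Σt·t = 174, Σt = 22, Σ1 = 5.
Right-hand side: Σt·v = -444, Σv = -49.
Normal equations: [[174, 22]; [22, 5]]·[a, b]ᵀ = [-444, -49]ᵀ.
Eliminating b: 5·(row 1) − 22·(row 2) gives 386·a = 5·(-444) − 22·(-49) = -1142, so a = -571/193.
Then b = ((-49) − 22·(-571/193))/5 = 621/193.
At t = 13: v̂ = (-571/193)·(13) + (621/193)·(1) = -6802/193.

v̂ = -35.2435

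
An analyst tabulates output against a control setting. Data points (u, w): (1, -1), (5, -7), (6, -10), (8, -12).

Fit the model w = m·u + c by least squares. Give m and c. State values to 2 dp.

Forming AᵀA = [[126, 20]; [20, 4]] and Aᵀw = [-192, -30]ᵀ gives AᵀA·[m, c]ᵀ = Aᵀw.
Determinant 126·4 − 20² = 104.
m = ((-192)·4 − 20·(-30))/104 = -21/13; c = (126·(-30) − 20·(-192))/104 = 15/26.

m = -1.62, c = 0.58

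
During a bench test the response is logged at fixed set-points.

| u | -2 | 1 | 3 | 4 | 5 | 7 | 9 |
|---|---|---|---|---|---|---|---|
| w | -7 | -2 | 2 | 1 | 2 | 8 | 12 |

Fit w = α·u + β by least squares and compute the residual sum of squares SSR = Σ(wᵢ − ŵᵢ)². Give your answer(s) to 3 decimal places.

From the data, Σu·u = 185, Σu = 27, Σ1 = 7.
Right-hand side: Σu·w = 196, Σw = 16.
So MᵀM·[α, β]ᵀ = Mᵀw: [[185, 27]; [27, 7]]·[α, β]ᵀ = [196, 16]ᵀ.
Determinant 185·7 − 27² = 566.
α = (196·7 − 27·16)/566 = 470/283; β = (185·16 − 27·196)/566 = -1166/283.
Residuals: 125/283, 130/283, 322/283, -431/283, -618/283, 140/283, 332/283; SSR = 2946/283.

SSR = 10.410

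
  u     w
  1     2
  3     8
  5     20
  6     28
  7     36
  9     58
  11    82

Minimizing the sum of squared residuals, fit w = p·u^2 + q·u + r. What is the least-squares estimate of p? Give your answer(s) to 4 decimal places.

Normal-equation sums: Σu^2·u^2 = 25606, Σu^2·u = 2772, Σu^2 = 322, Σu·u = 322, Σu = 42, Σ1 = 7.
Moment sums: Σu^2·w = 17966, Σu·w = 1970, Σw = 234.
So XᵀX·[p, q, r]ᵀ = Xᵀw: [[25606, 2772, 322]; [2772, 322, 42]; [322, 42, 7]]·[p, q, r]ᵀ = [17966, 1970, 234]ᵀ.
Solving the 3×3 system (Gaussian elimination) gives p = 205/357, q = 711/595, r = -278/1785.

p = 0.5742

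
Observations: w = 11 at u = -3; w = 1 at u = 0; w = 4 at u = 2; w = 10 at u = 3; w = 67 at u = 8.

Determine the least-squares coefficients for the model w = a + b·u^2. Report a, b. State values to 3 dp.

From the data, Σ1 = 5, Σu^2 = 86, Σu^2·u^2 = 4274.
For Aᵀw: Σw = 93, Σu^2·w = 4493.
AᵀA·[a, b]ᵀ = Aᵀw becomes [[5, 86]; [86, 4274]]·[a, b]ᵀ = [93, 4493]ᵀ.
det = 5·4274 − 86² = 13974.
a = (93·4274 − 86·4493)/13974 = 326/411; b = (5·4493 − 86·93)/13974 = 851/822.

a = 0.793, b = 1.035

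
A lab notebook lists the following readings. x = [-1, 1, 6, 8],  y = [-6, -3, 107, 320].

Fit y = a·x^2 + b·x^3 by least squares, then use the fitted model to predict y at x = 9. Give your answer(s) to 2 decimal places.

ŷ = 487.73

Compute the Gram sums: Σx^2·x^2 = 5394, Σx^2·x^3 = 40544, Σx^3·x^3 = 308802.
For Mᵀy: Σx^2·y = 24323, Σx^3·y = 186955.
So MᵀM·[a, b]ᵀ = Mᵀy: [[5394, 40544]; [40544, 308802]]·[a, b]ᵀ = [24323, 186955]ᵀ.
Δ = 5394·308802 − 40544² = 21862052.
a = (24323·308802 − 40544·186955)/21862052 = -34456237/10931026; b = (5394·186955 − 40544·24323)/21862052 = 11141779/10931026.
At x = 9: ŷ = (-34456237/10931026)·(81) + (11141779/10931026)·(729) = 2665700847/5465513.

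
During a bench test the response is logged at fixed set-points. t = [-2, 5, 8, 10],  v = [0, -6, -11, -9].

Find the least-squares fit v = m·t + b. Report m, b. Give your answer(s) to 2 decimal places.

m = -0.86, b = -1.96

With design matrix X, XᵀX = [[193, 21]; [21, 4]] and Xᵀv = [-208, -26]ᵀ.
Δ = 193·4 − 21² = 331.
m = ((-208)·4 − 21·(-26))/331 = -286/331; b = (193·(-26) − 21·(-208))/331 = -650/331.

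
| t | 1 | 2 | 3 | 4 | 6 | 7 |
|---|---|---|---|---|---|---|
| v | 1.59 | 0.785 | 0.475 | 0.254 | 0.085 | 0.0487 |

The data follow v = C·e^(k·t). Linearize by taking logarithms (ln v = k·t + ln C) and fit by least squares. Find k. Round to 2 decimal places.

k = -0.57

Taking logs, ln v = k·t + ln C, so regress ln v on t.
Sums: Σt = 23.0000, Σ(t)² = 115.0000, Σln v = -7.3804, Σt·ln v = -43.6806.
Normal system: [[115.0000, 23.0000]; [23.0000, 6]]·[k, ln C]ᵀ = [-43.6806, -7.3804]ᵀ.
Δ = 115.0000·6 − (23.0000)² = 161.0000; k = (-43.6806·6 − 23.0000·-7.3804)/161.0000 = -0.57351, ln C = (115.0000·-7.3804 − 23.0000·-43.6806)/161.0000 = 0.96838.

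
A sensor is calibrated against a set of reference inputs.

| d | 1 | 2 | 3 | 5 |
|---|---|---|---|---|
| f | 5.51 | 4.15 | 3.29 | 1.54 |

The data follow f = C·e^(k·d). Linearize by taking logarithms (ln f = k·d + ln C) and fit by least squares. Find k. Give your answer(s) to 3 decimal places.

k = -0.318

With ln fᵢ as the transformed response and dᵢ as the regressor:
Over the data: Σd = 11.0000, Σ(d)² = 39.0000, Σln f = 4.7523, Σd·ln f = 10.2844.
Normal system: [[39.0000, 11.0000]; [11.0000, 4]]·[k, ln C]ᵀ = [10.2844, 4.7523]ᵀ.
Δ = 39.0000·4 − (11.0000)² = 35.0000; k = (10.2844·4 − 11.0000·4.7523)/35.0000 = -0.31824, ln C = (39.0000·4.7523 − 11.0000·10.2844)/35.0000 = 2.06324.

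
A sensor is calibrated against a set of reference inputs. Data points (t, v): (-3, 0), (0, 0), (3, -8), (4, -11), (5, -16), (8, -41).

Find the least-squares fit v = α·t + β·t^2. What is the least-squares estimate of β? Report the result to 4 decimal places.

Entries of MᵀM: Σt·t = 123, Σt·t^2 = 701, Σt^2·t^2 = 5139.
Moment sums: Σt·v = -476, Σt^2·v = -3272.
Normal equations: [[123, 701]; [701, 5139]]·[α, β]ᵀ = [-476, -3272]ᵀ.
Eliminating β: 5139·(row 1) − 701·(row 2) gives 140696·α = 5139·(-476) − 701·(-3272) = -152492, so α = -38123/35174.
Then β = ((-3272) − 701·(-38123/35174))/5139 = -17195/35174.

β = -0.4889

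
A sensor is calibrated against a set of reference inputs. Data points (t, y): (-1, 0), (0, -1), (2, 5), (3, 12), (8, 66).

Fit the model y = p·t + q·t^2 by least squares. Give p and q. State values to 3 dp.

Forming XᵀX = [[78, 546]; [546, 4194]] and Xᵀy = [574, 4352]ᵀ gives XᵀX·[p, q]ᵀ = Xᵀy.
det = 78·4194 − 546² = 29016.
p = (574·4194 − 546·4352)/29016 = 2597/2418; q = (78·4352 − 546·574)/29016 = 167/186.

p = 1.074, q = 0.898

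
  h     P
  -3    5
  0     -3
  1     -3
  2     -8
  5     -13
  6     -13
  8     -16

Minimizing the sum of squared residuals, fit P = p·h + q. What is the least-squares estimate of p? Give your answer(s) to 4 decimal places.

With design matrix X, XᵀX = [[139, 19]; [19, 7]] and XᵀP = [-305, -51]ᵀ.
Eliminating q: 7·(row 1) − 19·(row 2) gives 612·p = 7·(-305) − 19·(-51) = -1166, so p = -583/306.
Then q = ((-51) − 19·(-583/306))/7 = -647/306.

p = -1.9052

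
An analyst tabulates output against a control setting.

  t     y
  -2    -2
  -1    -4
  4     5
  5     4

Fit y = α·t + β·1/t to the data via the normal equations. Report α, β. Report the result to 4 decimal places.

α = 0.7945, β = 2.8627

Compute the Gram sums: Σt·t = 46, Σt·1/t = 4, Σ1/t·1/t = 541/400.
Right-hand side: Σt·y = 48, Σ1/t·y = 141/20.
Δ = 46·(541/400) − 4² = 9243/200.
α = (48·(541/400) − 4·(141/20))/(9243/200) = 816/1027; β = (46·(141/20) − 4·48)/(9243/200) = 2940/1027.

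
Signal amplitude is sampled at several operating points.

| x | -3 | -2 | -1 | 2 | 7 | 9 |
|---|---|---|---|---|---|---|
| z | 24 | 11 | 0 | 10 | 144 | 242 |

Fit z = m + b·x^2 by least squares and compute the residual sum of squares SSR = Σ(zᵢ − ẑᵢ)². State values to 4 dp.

SSR = 4.3602

Setting ∂/∂m … = 0 gives: 6·m + 148·b = 431;  148·m + 9076·b = 26958.
Eliminating b: 9076·(row 1) − 148·(row 2) gives 32552·m = 9076·431 − 148·26958 = -78028, so m = -19507/8138.
Then b = (26958 − 148·(-19507/8138))/9076 = 12245/4069.
Residuals: -5591/8138, 11065/8138, -4983/8138, 2927/8138, -8631/8138, 401/626; SSR = 35483/8138.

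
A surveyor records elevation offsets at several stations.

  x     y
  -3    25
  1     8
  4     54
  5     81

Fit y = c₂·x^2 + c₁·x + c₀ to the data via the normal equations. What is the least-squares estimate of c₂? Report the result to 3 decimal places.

With design matrix A, AᵀA = [[963, 163, 51]; [163, 51, 7]; [51, 7, 4]] and Aᵀy = [3122, 554, 168]ᵀ.
Inverting the 3×3 Gram matrix, [c₂, c₁, c₀]ᵀ = [470/167, 226/167, 626/167]ᵀ.

c₂ = 2.814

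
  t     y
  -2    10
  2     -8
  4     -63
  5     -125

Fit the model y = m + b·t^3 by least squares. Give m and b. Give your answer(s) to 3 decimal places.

m = 1.156, b = -1.009

With design matrix A, AᵀA = [[4, 189]; [189, 19849]] and Aᵀy = [-186, -19801]ᵀ.
Δ = 4·19849 − 189² = 43675.
m = ((-186)·19849 − 189·(-19801))/43675 = 2019/1747; b = (4·(-19801) − 189·(-186))/43675 = -1762/1747.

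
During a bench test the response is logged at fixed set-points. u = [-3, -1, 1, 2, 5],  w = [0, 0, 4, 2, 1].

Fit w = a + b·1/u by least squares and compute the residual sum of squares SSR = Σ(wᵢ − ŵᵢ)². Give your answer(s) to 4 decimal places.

SSR = 1.9486

Compute the Gram sums: Σ1 = 5, Σ1/u = 11/30, Σ1/u·1/u = 2161/900.
Moment sums: Σw = 7, Σ1/u·w = 26/5.
MᵀM·[a, b]ᵀ = Mᵀw becomes [[5, 11/30]; [11/30, 2161/900]]·[a, b]ᵀ = [7, 26/5]ᵀ.
Eliminating b: (2161/900)·(row 1) − (11/30)·(row 2) gives (2671/225)·a = (2161/900)·7 − (11/30)·(26/5) = 13411/900, so a = 13411/10684.
Then b = ((26/5) − (11/30)·(13411/10684))/(2161/900) = 10545/5342.
Residuals: -6381/10684, 7679/10684, 8235/10684, -647/2671, -6945/10684; SSR = 20819/10684.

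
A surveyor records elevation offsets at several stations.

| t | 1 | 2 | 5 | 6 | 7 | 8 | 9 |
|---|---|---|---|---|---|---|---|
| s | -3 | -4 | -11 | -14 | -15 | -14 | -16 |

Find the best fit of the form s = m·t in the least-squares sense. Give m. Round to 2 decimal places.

m = -1.97

From the data, Σt·t = 260.
And Σt·s = -511.
Normal equations: [[260]]·[m]ᵀ = [-511]ᵀ.
m = (-511)/260 = -1.96538.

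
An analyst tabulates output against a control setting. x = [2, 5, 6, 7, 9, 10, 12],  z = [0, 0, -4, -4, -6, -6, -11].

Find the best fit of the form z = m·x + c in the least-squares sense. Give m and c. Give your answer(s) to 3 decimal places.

m = -1.070, c = 3.367

Forming MᵀM = [[439, 51]; [51, 7]] and Mᵀz = [-298, -31]ᵀ gives MᵀM·[m, c]ᵀ = Mᵀz.
det = 439·7 − 51² = 472.
m = ((-298)·7 − 51·(-31))/472 = -505/472; c = (439·(-31) − 51·(-298))/472 = 1589/472.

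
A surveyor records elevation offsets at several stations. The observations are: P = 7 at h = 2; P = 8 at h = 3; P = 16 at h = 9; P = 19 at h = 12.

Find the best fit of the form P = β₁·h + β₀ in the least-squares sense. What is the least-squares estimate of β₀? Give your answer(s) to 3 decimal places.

β₀ = 4.493

Normal-equation sums: Σh·h = 238, Σh = 26, Σ1 = 4.
And Σh·P = 410, ΣP = 50.
Eliminating β₀: 4·(row 1) − 26·(row 2) gives 276·β₁ = 4·410 − 26·50 = 340, so β₁ = 85/69.
Then β₀ = (50 − 26·(85/69))/4 = 310/69.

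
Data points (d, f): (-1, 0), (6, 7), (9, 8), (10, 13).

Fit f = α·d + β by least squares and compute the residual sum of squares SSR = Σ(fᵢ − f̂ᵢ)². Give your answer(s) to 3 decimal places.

From the data, Σd·d = 218, Σd = 24, Σ1 = 4.
And Σd·f = 244, Σf = 28.
XᵀX·[α, β]ᵀ = Xᵀf becomes [[218, 24]; [24, 4]]·[α, β]ᵀ = [244, 28]ᵀ.
Eliminating β: 4·(row 1) − 24·(row 2) gives 296·α = 4·244 − 24·28 = 304, so α = 38/37.
Then β = (28 − 24·(38/37))/4 = 31/37.
Residuals: 7/37, 0, -77/37, 70/37; SSR = 294/37.

SSR = 7.946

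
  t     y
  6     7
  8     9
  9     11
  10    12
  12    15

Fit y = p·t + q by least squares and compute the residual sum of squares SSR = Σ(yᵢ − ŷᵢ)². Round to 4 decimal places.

Forming XᵀX = [[425, 45]; [45, 5]] and Xᵀy = [513, 54]ᵀ gives XᵀX·[p, q]ᵀ = Xᵀy.
det = 425·5 − 45² = 100.
p = (513·5 − 45·54)/100 = 27/20; q = (425·54 − 45·513)/100 = -27/20.
Residuals: 1/4, -9/20, 1/5, -3/20, 3/20; SSR = 7/20.

SSR = 0.3500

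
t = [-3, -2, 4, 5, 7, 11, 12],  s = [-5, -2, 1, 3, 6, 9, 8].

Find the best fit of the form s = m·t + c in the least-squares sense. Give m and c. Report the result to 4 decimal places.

m = 0.8768, c = -1.4014

With design matrix X, XᵀX = [[368, 34]; [34, 7]] and Xᵀs = [275, 20]ᵀ.
Determinant 368·7 − 34² = 1420.
m = (275·7 − 34·20)/1420 = 249/284; c = (368·20 − 34·275)/1420 = -199/142.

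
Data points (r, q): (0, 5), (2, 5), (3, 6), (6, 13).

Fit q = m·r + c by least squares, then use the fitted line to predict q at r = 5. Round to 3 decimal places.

Normal-equation sums: Σr·r = 49, Σr = 11, Σ1 = 4.
Right-hand side: Σr·q = 106, Σq = 29.
So XᵀX·[m, c]ᵀ = Xᵀq: [[49, 11]; [11, 4]]·[m, c]ᵀ = [106, 29]ᵀ.
det = 49·4 − 11² = 75.
m = (106·4 − 11·29)/75 = 7/5; c = (49·29 − 11·106)/75 = 17/5.
At r = 5: q̂ = (7/5)·(5) + (17/5)·(1) = 52/5.

q̂ = 10.400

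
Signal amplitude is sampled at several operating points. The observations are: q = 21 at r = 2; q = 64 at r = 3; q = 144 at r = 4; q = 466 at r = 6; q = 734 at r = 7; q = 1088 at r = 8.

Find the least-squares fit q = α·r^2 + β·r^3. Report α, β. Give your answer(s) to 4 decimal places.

Setting ∂/∂α … = 0 gives: 8146·α + 58650·β = 125338;  58650·α + 431338·β = 920586.
(Σr^2·r^2 = 8146, Σr^2·r^3 = 58650, Σr^3·r^3 = 431338, Σr^2·q = 125338, Σr^3·q = 920586.)
Determinant 8146·431338 − 58650² = 73856848.
α = (125338·431338 − 58650·920586)/73856848 = 4417084/4616053; β = (8146·920586 − 58650·125338)/73856848 = 9251241/4616053.

α = 0.9569, β = 2.0041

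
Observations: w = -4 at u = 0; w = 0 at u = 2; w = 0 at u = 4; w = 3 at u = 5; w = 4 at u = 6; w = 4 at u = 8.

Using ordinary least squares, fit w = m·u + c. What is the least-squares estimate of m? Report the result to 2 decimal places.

Forming MᵀM = [[145, 25]; [25, 6]] and Mᵀw = [71, 7]ᵀ gives MᵀM·[m, c]ᵀ = Mᵀw.
Δ = 145·6 − 25² = 245.
m = (71·6 − 25·7)/245 = 251/245; c = (145·7 − 25·71)/245 = -152/49.

m = 1.02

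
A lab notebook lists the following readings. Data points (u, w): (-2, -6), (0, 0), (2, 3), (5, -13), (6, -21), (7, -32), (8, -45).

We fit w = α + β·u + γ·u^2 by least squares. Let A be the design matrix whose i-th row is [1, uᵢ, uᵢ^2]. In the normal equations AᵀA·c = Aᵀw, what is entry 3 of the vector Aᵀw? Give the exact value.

Entry 3 ↔ basis u^2, so (Aᵀw)_{3} = Σᵢ (u^2)·wᵢ = (4)·(-6) + (0)·(0) + (4)·(3) + (25)·(-13) + (36)·(-21) + (49)·(-32) + (64)·(-45) = -5541.

-5541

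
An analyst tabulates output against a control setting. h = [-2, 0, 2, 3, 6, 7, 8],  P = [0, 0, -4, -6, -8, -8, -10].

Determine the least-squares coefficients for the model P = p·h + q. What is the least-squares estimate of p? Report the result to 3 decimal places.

With design matrix A, AᵀA = [[166, 24]; [24, 7]] and AᵀP = [-210, -36]ᵀ.
Eliminating q: 7·(row 1) − 24·(row 2) gives 586·p = 7·(-210) − 24·(-36) = -606, so p = -303/293.
Then q = ((-36) − 24·(-303/293))/7 = -468/293.

p = -1.034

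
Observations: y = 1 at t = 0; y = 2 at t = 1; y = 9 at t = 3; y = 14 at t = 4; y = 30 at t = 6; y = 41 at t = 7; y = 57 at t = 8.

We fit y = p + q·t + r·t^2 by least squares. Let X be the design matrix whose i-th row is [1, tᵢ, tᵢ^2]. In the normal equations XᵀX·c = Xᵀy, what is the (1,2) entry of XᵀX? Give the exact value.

Row 1 ↔ basis 1, column 2 ↔ basis t, so (XᵀX)_{1,2} = Σᵢ t = (1)·(0) + (1)·(1) + (1)·(3) + (1)·(4) + (1)·(6) + (1)·(7) + (1)·(8) = 29.

29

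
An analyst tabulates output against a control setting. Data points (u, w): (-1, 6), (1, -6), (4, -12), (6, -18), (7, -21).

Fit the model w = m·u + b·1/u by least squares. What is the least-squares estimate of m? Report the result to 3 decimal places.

AᵀA·[m, b]ᵀ = Aᵀw reads: 103·m + 5·b = -315;  5·m + (14893/7056)·b = -21.
(Σu·u = 103, Σu·1/u = 5, Σ1/u·1/u = 14893/7056, Σu·w = -315, Σ1/u·w = -21.)
Determinant 103·(14893/7056) − 5² = 1357579/7056.
m = ((-315)·(14893/7056) − 5·(-21))/(1357579/7056) = -3950415/1357579; b = (103·(-21) − 5·(-315))/(1357579/7056) = -4148928/1357579.

m = -2.910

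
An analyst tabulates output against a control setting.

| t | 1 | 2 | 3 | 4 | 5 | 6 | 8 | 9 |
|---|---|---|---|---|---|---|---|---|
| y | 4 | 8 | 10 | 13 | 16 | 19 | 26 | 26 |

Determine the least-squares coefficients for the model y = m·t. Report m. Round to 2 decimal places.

m = 3.13

With design matrix X, XᵀX = [[236]] and Xᵀy = [738]ᵀ.
m = 738/236 = 3.12712.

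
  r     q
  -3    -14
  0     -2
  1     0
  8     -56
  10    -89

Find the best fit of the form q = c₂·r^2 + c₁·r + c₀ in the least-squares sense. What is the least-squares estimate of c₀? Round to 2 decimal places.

From the data, Σr^2·r^2 = 14178, Σr^2·r = 1486, Σr^2 = 174, Σr·r = 174, Σr = 16, Σ1 = 5.
And Σr^2·q = -12610, Σr·q = -1296, Σq = -161.
So XᵀX·[c₂, c₁, c₀]ᵀ = Xᵀq: [[14178, 1486, 174]; [1486, 174, 16]; [174, 16, 5]]·[c₂, c₁, c₀]ᵀ = [-12610, -1296, -161]ᵀ.
Row-reducing yields c₂ = -84353/83792, c₁ = 105505/83792, c₀ = -50117/41896.

c₀ = -1.20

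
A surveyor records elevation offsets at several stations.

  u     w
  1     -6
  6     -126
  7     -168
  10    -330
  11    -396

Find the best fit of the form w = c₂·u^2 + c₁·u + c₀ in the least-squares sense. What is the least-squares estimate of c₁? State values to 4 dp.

The normal equations are: 28339·c₂ + 2891·c₁ + 307·c₀ = -93690;  2891·c₂ + 307·c₁ + 35·c₀ = -9594;  307·c₂ + 35·c₁ + 5·c₀ = -1026.
Inverting the 3×3 Gram matrix, [c₂, c₁, c₀]ᵀ = [-3, -3, 0]ᵀ.

c₁ = -3.0000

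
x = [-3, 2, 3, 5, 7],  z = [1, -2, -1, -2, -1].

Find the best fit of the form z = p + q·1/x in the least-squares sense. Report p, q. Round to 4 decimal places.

p = -0.4101, q = -3.4993

Normal-equation sums: Σ1 = 5, Σ1/x = 59/70, Σ1/x·1/x = 23489/44100.
And Σz = -5, Σ1/x·z = -232/105.
Normal equations: [[5, 59/70]; [59/70, 23489/44100]]·[p, q]ᵀ = [-5, -232/105]ᵀ.
Eliminating q: (23489/44100)·(row 1) − (59/70)·(row 2) gives (21529/11025)·p = (23489/44100)·(-5) − (59/70)·(-232/105) = -35317/44100, so p = -35317/86116.
Then q = ((-232/105) − (59/70)·(-35317/86116))/(23489/44100) = -150675/43058.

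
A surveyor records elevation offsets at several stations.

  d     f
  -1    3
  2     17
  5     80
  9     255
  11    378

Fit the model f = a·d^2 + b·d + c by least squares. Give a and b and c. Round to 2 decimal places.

Normal-equation sums: Σd^2·d^2 = 21844, Σd^2·d = 2192, Σd^2 = 232, Σd·d = 232, Σd = 26, Σ1 = 5.
Right-hand side: Σd^2·f = 68464, Σd·f = 6884, Σf = 733.
Inverting the 3×3 Gram matrix, [a, b, c]ᵀ = [2906/957, 143/174, 456/319]ᵀ.

a = 3.04, b = 0.82, c = 1.43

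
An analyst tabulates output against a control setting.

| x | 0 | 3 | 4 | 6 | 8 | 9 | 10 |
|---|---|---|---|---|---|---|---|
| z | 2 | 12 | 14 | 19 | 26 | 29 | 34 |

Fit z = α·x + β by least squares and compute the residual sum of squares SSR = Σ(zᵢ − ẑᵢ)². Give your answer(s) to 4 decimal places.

Compute the Gram sums: Σx·x = 306, Σx = 40, Σ1 = 7.
And Σx·z = 1015, Σz = 136.
Normal equations: [[306, 40]; [40, 7]]·[α, β]ᵀ = [1015, 136]ᵀ.
Eliminating β: 7·(row 1) − 40·(row 2) gives 542·α = 7·1015 − 40·136 = 1665, so α = 1665/542.
Then β = (136 − 40·(1665/542))/7 = 508/271.
Residuals: 34/271, 493/542, -44/271, -354/271, -122/271, -283/542, 381/271; SSR = 2725/542.

SSR = 5.0277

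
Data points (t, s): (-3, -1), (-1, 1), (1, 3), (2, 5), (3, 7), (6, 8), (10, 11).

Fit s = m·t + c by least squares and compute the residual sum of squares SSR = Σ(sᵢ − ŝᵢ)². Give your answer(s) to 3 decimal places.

SSR = 4.980

Sums needed: Σt·t = 160, Σt = 18, Σ1 = 7.
Moment sums: Σt·s = 194, Σs = 34.
Determinant 160·7 − 18² = 796.
m = (194·7 − 18·34)/796 = 373/398; c = (160·34 − 18·194)/796 = 487/199.
Residuals: -253/398, -203/398, -153/398, 135/199, 693/398, -14/199, -163/199; SSR = 991/199.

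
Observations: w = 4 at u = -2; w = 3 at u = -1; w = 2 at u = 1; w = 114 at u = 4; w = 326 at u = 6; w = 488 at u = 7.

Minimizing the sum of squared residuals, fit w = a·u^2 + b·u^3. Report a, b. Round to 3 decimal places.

With design matrix M, MᵀM = [[3971, 25575]; [25575, 168467]] and Mᵀw = [37493, 245063]ᵀ.
Eliminating b: 168467·(row 1) − 25575·(row 2) gives 14901832·a = 168467·37493 − 25575·245063 = 48847006, so a = 24423503/7450916.
Then b = (245063 − 25575·(24423503/7450916))/168467 = 648259/677356.

a = 3.278, b = 0.957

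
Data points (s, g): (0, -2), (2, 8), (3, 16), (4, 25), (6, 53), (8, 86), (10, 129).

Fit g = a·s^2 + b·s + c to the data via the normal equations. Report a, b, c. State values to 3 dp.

The normal equations are: 15745·a + 1827·b + 229·c = 20888;  1827·a + 229·b + 33·c = 2460;  229·a + 33·b + 7·c = 315.
(Σs^2·s^2 = 15745, Σs^2·s = 1827, Σs^2 = 229, Σs·s = 229, Σs = 33, Σ1 = 7, Σs^2·g = 20888, Σs·g = 2460, Σg = 315.)
Inverting the 3×3 Gram matrix, [a, b, c]ᵀ = [169231/165858, 159899/55286, -167045/82929]ᵀ.

a = 1.020, b = 2.892, c = -2.014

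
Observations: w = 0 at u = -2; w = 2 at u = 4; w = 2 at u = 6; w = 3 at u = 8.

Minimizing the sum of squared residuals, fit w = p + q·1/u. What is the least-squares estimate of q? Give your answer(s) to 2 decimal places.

q = 3.19

Forming XᵀX = [[4, 1/24]; [1/24, 205/576]] and Xᵀw = [7, 29/24]ᵀ gives XᵀX·[p, q]ᵀ = Xᵀw.
Determinant 4·(205/576) − (1/24)² = 91/64.
p = (7·(205/576) − (1/24)·(29/24))/(91/64) = 1406/819; q = (4·(29/24) − (1/24)·7)/(91/64) = 872/273.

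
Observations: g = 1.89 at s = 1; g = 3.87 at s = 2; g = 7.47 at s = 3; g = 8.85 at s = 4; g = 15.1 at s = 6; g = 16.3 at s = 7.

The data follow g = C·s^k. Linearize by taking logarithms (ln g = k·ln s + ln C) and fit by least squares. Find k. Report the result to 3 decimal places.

Taking logs, ln g = k·ln s + ln C, so regress ln g on ln s.
Σln s = 6.9157, Σ(ln s)² = 10.6062, Σln g = 11.6870, Σln s·ln g = 16.4653.
Equations: 10.6062·k + 6.9157·ln C = 16.4653;  6.9157·k + 6·ln C = 11.6870.
Δ = 10.6062·6 − (6.9157)² = 15.8099; k = (16.4653·6 − 6.9157·11.6870)/15.8099 = 1.13650, ln C = (10.6062·11.6870 − 6.9157·16.4653)/15.8099 = 0.63788.

k = 1.137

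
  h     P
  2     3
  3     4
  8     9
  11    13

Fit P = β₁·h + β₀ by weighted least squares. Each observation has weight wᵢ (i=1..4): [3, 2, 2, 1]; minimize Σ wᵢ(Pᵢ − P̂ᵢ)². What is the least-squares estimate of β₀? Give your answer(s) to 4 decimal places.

β₀ = 0.7890

Setting ∂/∂β₁ … = 0 gives: 279·β₁ + 39·β₀ = 329;  39·β₁ + 8·β₀ = 48.
Determinant 279·8 − 39² = 711.
β₁ = (329·8 − 39·48)/711 = 760/711; β₀ = (279·48 − 39·329)/711 = 187/237.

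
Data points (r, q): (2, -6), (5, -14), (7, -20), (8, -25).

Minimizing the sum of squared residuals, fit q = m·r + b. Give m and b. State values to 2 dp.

Setting ∂/∂m … = 0 gives: 142·m + 22·b = -422;  22·m + 4·b = -65.
Δ = 142·4 − 22² = 84.
m = ((-422)·4 − 22·(-65))/84 = -43/14; b = (142·(-65) − 22·(-422))/84 = 9/14.

m = -3.07, b = 0.64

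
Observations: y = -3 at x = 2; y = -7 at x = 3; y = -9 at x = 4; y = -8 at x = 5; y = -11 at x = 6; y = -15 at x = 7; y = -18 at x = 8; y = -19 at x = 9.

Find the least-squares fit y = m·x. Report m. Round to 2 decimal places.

m = -2.07

The normal system AᵀA·[m]ᵀ = Aᵀy is [[284]]·[m]ᵀ = [-589]ᵀ.
Hence m = -589 / 284 ≈ -2.07394.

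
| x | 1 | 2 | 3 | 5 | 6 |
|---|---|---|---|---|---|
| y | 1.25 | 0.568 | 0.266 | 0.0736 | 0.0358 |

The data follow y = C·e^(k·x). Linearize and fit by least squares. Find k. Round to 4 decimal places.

Linearized form: ln y = k·x + ln C. From the 5 transformed points,
Over the data: Σx = 17.0000, Σ(x)² = 75.0000, Σln y = -7.6057, Σx·ln y = -37.9053.
Normal system: [[75.0000, 17.0000]; [17.0000, 5]]·[k, ln C]ᵀ = [-37.9053, -7.6057]ᵀ.
Δ = 75.0000·5 − (17.0000)² = 86.0000; k = (-37.9053·5 − 17.0000·-7.6057)/86.0000 = -0.70035, ln C = (75.0000·-7.6057 − 17.0000·-37.9053)/86.0000 = 0.86006.

k = -0.7004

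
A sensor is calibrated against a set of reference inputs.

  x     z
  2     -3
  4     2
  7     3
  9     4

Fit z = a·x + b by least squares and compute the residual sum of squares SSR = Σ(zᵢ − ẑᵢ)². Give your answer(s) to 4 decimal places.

The normal system AᵀA·[a, b]ᵀ = Aᵀz is [[150, 22]; [22, 4]]·[a, b]ᵀ = [59, 6]ᵀ.
Δ = 150·4 − 22² = 116.
a = (59·4 − 22·6)/116 = 26/29; b = (150·6 − 22·59)/116 = -199/58.
Residuals: -79/58, 107/58, 9/58, -37/58; SSR = 165/29.

SSR = 5.6897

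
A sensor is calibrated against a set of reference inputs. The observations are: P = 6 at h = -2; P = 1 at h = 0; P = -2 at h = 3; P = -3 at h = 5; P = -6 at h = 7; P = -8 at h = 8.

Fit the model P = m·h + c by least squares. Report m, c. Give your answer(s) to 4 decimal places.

m = -1.2516, c = 2.3806

Entries of MᵀM: Σh·h = 151, Σh = 21, Σ1 = 6.
Right-hand side: Σh·P = -139, ΣP = -12.
So MᵀM·[m, c]ᵀ = MᵀP: [[151, 21]; [21, 6]]·[m, c]ᵀ = [-139, -12]ᵀ.
Eliminating c: 6·(row 1) − 21·(row 2) gives 465·m = 6·(-139) − 21·(-12) = -582, so m = -194/155.
Then c = ((-12) − 21·(-194/155))/6 = 369/155.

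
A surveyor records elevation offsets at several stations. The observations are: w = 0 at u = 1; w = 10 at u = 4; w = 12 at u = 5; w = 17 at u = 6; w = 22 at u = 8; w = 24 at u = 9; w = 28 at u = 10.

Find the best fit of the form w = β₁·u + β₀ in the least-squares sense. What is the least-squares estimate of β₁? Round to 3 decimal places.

β₁ = 3.056

Normal-equation sums: Σu·u = 323, Σu = 43, Σ1 = 7.
For Mᵀw: Σu·w = 874, Σw = 113.
Eliminating β₀: 7·(row 1) − 43·(row 2) gives 412·β₁ = 7·874 − 43·113 = 1259, so β₁ = 1259/412.
Then β₀ = (113 − 43·(1259/412))/7 = -1083/412.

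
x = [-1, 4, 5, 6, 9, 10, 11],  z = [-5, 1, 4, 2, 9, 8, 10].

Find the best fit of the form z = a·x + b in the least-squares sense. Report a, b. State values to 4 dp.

From the data, Σx·x = 380, Σx = 44, Σ1 = 7.
For Aᵀz: Σx·z = 312, Σz = 29.
AᵀA·[a, b]ᵀ = Aᵀz becomes [[380, 44]; [44, 7]]·[a, b]ᵀ = [312, 29]ᵀ.
det = 380·7 − 44² = 724.
a = (312·7 − 44·29)/724 = 227/181; b = (380·29 − 44·312)/724 = -677/181.

a = 1.2541, b = -3.7403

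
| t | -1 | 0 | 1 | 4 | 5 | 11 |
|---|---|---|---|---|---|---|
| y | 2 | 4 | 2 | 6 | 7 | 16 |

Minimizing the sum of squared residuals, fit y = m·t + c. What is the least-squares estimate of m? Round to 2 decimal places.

m = 1.15

Compute the Gram sums: Σt·t = 164, Σt = 20, Σ1 = 6.
Right-hand side: Σt·y = 235, Σy = 37.
XᵀX·[m, c]ᵀ = Xᵀy becomes [[164, 20]; [20, 6]]·[m, c]ᵀ = [235, 37]ᵀ.
Δ = 164·6 − 20² = 584.
m = (235·6 − 20·37)/584 = 335/292; c = (164·37 − 20·235)/584 = 171/73.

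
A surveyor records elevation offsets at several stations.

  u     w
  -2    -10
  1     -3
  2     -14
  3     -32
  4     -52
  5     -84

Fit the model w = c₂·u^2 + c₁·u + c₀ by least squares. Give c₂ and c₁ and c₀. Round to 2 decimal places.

c₂ = -3.17, c₁ = -0.96, c₀ = 0.77

XᵀX·[c₂, c₁, c₀]ᵀ = Xᵀw reads: 995·c₂ + 217·c₁ + 59·c₀ = -3319;  217·c₂ + 59·c₁ + 13·c₀ = -735;  59·c₂ + 13·c₁ + 6·c₀ = -195.
Solving the 3×3 system (Gaussian elimination) gives c₂ = -9209/2904, c₁ = -2801/2904, c₀ = 17/22.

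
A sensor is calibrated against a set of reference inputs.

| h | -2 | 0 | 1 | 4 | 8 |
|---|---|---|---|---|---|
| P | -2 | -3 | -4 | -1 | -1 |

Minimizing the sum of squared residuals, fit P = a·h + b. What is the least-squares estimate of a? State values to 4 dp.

Normal-equation sums: Σh·h = 85, Σh = 11, Σ1 = 5.
Moment sums: Σh·P = -12, ΣP = -11.
det = 85·5 − 11² = 304.
a = ((-12)·5 − 11·(-11))/304 = 61/304; b = (85·(-11) − 11·(-12))/304 = -803/304.

a = 0.2007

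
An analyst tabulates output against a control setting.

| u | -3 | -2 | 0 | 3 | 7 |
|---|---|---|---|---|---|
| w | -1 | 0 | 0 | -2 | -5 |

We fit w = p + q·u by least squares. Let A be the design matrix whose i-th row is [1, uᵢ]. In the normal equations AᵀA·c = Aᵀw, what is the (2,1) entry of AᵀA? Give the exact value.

5

Row 2 ↔ basis u, column 1 ↔ basis 1, so (AᵀA)_{2,1} = Σᵢ u = (-3)·(1) + (-2)·(1) + (0)·(1) + (3)·(1) + (7)·(1) = 5.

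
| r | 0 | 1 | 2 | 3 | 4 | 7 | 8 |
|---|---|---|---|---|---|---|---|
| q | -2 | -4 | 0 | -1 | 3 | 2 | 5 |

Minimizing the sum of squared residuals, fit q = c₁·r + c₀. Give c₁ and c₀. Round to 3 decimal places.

c₁ = 0.899, c₀ = -2.782

Compute the Gram sums: Σr·r = 143, Σr = 25, Σ1 = 7.
For Mᵀq: Σr·q = 59, Σq = 3.
So MᵀM·[c₁, c₀]ᵀ = Mᵀq: [[143, 25]; [25, 7]]·[c₁, c₀]ᵀ = [59, 3]ᵀ.
Determinant 143·7 − 25² = 376.
c₁ = (59·7 − 25·3)/376 = 169/188; c₀ = (143·3 − 25·59)/376 = -523/188.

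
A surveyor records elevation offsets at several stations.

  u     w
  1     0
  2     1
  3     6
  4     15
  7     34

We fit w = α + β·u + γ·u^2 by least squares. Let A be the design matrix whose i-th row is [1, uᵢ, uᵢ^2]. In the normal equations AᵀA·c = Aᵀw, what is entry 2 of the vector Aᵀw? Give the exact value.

Entry 2 ↔ basis u, so (Aᵀw)_{2} = Σᵢ (u)·wᵢ = (1)·(0) + (2)·(1) + (3)·(6) + (4)·(15) + (7)·(34) = 318.

318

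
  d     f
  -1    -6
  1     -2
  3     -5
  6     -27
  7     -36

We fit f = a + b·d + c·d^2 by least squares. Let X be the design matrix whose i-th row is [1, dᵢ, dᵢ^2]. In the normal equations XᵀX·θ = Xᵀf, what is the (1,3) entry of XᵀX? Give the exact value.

96

Row 1 ↔ basis 1, column 3 ↔ basis d^2, so (XᵀX)_{1,3} = Σᵢ d^2 = (1)·(1) + (1)·(1) + (1)·(9) + (1)·(36) + (1)·(49) = 96.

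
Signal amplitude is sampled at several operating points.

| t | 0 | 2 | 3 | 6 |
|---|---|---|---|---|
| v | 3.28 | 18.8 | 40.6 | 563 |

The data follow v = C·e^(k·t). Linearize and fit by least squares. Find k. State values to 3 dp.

With ln vᵢ as the transformed response and tᵢ as the regressor:
AᵀA = [[49.0000, 11.0000]; [11.0000, 4]], rhs = [54.9787, 14.1587]ᵀ  (here Σt = 11.0000, Σ(t)² = 49.0000, Σln v = 14.1587, Σt·ln v = 54.9787).
Slope k = (n·Σt·ln v − Σt·Σln v)/(n·Σ(t)² − (Σt)²) = (4·54.9787 − 11.0000·14.1587)/75.0000 = 0.85558; ln C = (Σln v − k·Σt)/n = 1.18684.

k = 0.856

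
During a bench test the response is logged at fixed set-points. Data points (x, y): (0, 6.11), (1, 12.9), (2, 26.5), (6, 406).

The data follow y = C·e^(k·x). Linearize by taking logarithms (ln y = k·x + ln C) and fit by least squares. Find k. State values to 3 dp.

Let Y = ln y. Fitting Y = k·x + ln C by least squares:
Σx = 9.0000, Σ(x)² = 41.0000, Σln y = 13.6507, Σx·ln y = 45.1496.
Equations: 41.0000·k + 9.0000·ln C = 45.1496;  9.0000·k + 4·ln C = 13.6507.
Solving (det = 83.0000): k = 0.69569, ln C = 1.84735.

k = 0.696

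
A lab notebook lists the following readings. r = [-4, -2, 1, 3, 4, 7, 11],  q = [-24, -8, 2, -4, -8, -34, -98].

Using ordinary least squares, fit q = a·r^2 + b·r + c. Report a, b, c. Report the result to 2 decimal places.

a = -0.99, b = 2.01, c = 0.01

From the data, Σr^2·r^2 = 17652, Σr^2·r = 1694, Σr^2 = 216, Σr·r = 216, Σr = 20, Σ1 = 7.
Right-hand side: Σr^2·q = -14102, Σr·q = -1246, Σq = -174.
Normal equations: [[17652, 1694, 216]; [1694, 216, 20]; [216, 20, 7]]·[a, b, c]ᵀ = [-14102, -1246, -174]ᵀ.
Inverting the 3×3 Gram matrix, [a, b, c]ᵀ = [-1016513/1025009, 2058793/1025009, 5626/1025009]ᵀ.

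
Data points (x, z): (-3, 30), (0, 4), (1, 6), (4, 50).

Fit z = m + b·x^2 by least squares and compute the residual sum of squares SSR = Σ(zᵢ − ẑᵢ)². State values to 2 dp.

Normal-equation sums: Σ1 = 4, Σx^2 = 26, Σx^2·x^2 = 338.
For Aᵀz: Σz = 90, Σx^2·z = 1076.
Determinant 4·338 − 26² = 676.
m = (90·338 − 26·1076)/676 = 47/13; b = (4·1076 − 26·90)/676 = 491/169.
Residuals: 40/169, 5/13, -88/169, -17/169; SSR = 82/169.

SSR = 0.49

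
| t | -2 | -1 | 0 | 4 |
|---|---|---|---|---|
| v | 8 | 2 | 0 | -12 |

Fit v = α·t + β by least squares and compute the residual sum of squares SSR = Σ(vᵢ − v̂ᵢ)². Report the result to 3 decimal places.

SSR = 4.241

Entries of AᵀA: Σt·t = 21, Σt = 1, Σ1 = 4.
Right-hand side: Σt·v = -66, Σv = -2.
AᵀA·[α, β]ᵀ = Aᵀv becomes [[21, 1]; [1, 4]]·[α, β]ᵀ = [-66, -2]ᵀ.
Determinant 21·4 − 1² = 83.
α = ((-66)·4 − 1·(-2))/83 = -262/83; β = (21·(-2) − 1·(-66))/83 = 24/83.
Residuals: 116/83, -120/83, -24/83, 28/83; SSR = 352/83.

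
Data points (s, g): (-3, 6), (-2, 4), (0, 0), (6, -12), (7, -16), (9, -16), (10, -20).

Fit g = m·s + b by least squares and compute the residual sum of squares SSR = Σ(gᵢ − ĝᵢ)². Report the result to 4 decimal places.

SSR = 7.9085

Setting ∂/∂m … = 0 gives: 279·m + 27·b = -554;  27·m + 7·b = -54.
(Σs·s = 279, Σs = 27, Σ1 = 7, Σs·g = -554, Σg = -54.)
Eliminating b: 7·(row 1) − 27·(row 2) gives 1224·m = 7·(-554) − 27·(-54) = -2420, so m = -605/306.
Then b = ((-54) − 27·(-605/306))/7 = -3/34.
Residuals: 8/51, 41/306, 3/34, -5/102, -317/153, 32/17, -43/306; SSR = 1210/153.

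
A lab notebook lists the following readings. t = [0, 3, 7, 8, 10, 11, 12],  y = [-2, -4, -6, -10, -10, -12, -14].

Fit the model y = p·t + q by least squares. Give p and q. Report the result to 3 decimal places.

p = -0.965, q = -1.252

Entries of MᵀM: Σt·t = 487, Σt = 51, Σ1 = 7.
Right-hand side: Σt·y = -534, Σy = -58.
Δ = 487·7 − 51² = 808.
p = ((-534)·7 − 51·(-58))/808 = -195/202; q = (487·(-58) − 51·(-534))/808 = -253/202.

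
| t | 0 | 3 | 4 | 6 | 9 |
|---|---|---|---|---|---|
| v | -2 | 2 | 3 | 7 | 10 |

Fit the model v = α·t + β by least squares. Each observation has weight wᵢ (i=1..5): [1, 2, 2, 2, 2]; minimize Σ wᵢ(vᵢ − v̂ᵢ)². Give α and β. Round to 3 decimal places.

Compute the Gram sums: Σwᵢ·t·t = 284, Σwᵢ·t = 44, Σwᵢ·1 = 9.
Moment sums: Σwᵢ·t·v = 300, Σwᵢ·v = 42.
Normal equations: [[284, 44]; [44, 9]]·[α, β]ᵀ = [300, 42]ᵀ.
det = 284·9 − 44² = 620.
α = (300·9 − 44·42)/620 = 213/155; β = (284·42 − 44·300)/620 = -318/155.

α = 1.374, β = -2.052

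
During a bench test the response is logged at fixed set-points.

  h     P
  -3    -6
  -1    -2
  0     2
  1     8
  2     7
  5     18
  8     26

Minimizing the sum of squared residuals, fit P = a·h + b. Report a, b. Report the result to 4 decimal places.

a = 2.9863, b = 2.4521

Setting ∂/∂a … = 0 gives: 104·a + 12·b = 340;  12·a + 7·b = 53.
(Σh·h = 104, Σh = 12, Σ1 = 7, Σh·P = 340, ΣP = 53.)
Eliminating b: 7·(row 1) − 12·(row 2) gives 584·a = 7·340 − 12·53 = 1744, so a = 218/73.
Then b = (53 − 12·(218/73))/7 = 179/73.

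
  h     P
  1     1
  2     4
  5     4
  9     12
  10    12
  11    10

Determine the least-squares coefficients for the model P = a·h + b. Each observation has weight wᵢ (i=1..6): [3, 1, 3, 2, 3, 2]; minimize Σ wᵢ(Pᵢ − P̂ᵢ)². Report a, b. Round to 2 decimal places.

XᵀWX·[a, b]ᵀ = XᵀWP reads: 786·a + 90·b = 867;  90·a + 14·b = 99.
(Σwᵢ·h·h = 786, Σwᵢ·h = 90, Σwᵢ·1 = 14, Σwᵢ·h·P = 867, Σwᵢ·P = 99.)
Eliminating b: 14·(row 1) − 90·(row 2) gives 2904·a = 14·867 − 90·99 = 3228, so a = 269/242.
Then b = (99 − 90·(269/242))/14 = -9/121.

a = 1.11, b = -0.07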